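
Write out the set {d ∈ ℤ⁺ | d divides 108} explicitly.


Checking each candidate:
Condition: positive divisors of 108
Result = {1, 2, 3, 4, 6, 9, 12, 18, 27, 36, 54, 108}

{1, 2, 3, 4, 6, 9, 12, 18, 27, 36, 54, 108}


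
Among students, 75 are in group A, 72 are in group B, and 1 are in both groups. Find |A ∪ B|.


|A ∪ B| = |A| + |B| - |A ∩ B|
= 75 + 72 - 1
= 146

|A ∪ B| = 146


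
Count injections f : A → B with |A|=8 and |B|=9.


An injection sends each of |A| = 8 inputs to a distinct output in B.
# injections = |B|·(|B|-1)·…·(|B|-|A|+1) = 9! / (9 - 8)!
= 9 × 8 × 7 × 6 × 5 × 4 × 3 × 2
= 362880

Number of injections = 362880


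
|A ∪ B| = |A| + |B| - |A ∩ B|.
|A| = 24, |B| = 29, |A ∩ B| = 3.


|A ∪ B| = |A| + |B| - |A ∩ B|
= 24 + 29 - 3
= 50

|A ∪ B| = 50


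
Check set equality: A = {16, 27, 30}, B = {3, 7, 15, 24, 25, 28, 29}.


Two sets are equal iff they have exactly the same elements.
A = {16, 27, 30}
B = {3, 7, 15, 24, 25, 28, 29}
Differences: {3, 7, 15, 16, 24, 25, 27, 28, 29, 30}
A ≠ B

No, A ≠ B


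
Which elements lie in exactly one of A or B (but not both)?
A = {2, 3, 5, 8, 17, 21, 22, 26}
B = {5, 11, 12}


A △ B = (A \ B) ∪ (B \ A) = elements in exactly one of A or B
A \ B = {2, 3, 8, 17, 21, 22, 26}
B \ A = {11, 12}
A △ B = {2, 3, 8, 11, 12, 17, 21, 22, 26}

A △ B = {2, 3, 8, 11, 12, 17, 21, 22, 26}


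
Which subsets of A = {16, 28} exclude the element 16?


A subset of A that omits 16 is a subset of A \ {16}, so there are 2^(n-1) = 2^1 = 2 of them.
Subsets excluding 16: ∅, {28}

Subsets excluding 16 (2 total): ∅, {28}


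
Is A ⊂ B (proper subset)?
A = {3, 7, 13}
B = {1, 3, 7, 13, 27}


A ⊂ B requires: A ⊆ B AND A ≠ B.
A ⊆ B? Yes
A = B? No
A ⊂ B: Yes (A is a proper subset of B)

Yes, A ⊂ B


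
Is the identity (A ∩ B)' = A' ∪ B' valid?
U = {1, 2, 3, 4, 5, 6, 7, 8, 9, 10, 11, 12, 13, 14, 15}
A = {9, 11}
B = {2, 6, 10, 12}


LHS: A ∩ B = ∅
(A ∩ B)' = U \ (A ∩ B) = {1, 2, 3, 4, 5, 6, 7, 8, 9, 10, 11, 12, 13, 14, 15}
A' = {1, 2, 3, 4, 5, 6, 7, 8, 10, 12, 13, 14, 15}, B' = {1, 3, 4, 5, 7, 8, 9, 11, 13, 14, 15}
Claimed RHS: A' ∪ B' = {1, 2, 3, 4, 5, 6, 7, 8, 9, 10, 11, 12, 13, 14, 15}
Identity is VALID: LHS = RHS = {1, 2, 3, 4, 5, 6, 7, 8, 9, 10, 11, 12, 13, 14, 15} ✓

Identity is valid. (A ∩ B)' = A' ∪ B' = {1, 2, 3, 4, 5, 6, 7, 8, 9, 10, 11, 12, 13, 14, 15}


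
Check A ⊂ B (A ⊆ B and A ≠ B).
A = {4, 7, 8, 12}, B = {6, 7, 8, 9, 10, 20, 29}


A ⊂ B requires: A ⊆ B AND A ≠ B.
A ⊆ B? No
A ⊄ B, so A is not a proper subset.

No, A is not a proper subset of B


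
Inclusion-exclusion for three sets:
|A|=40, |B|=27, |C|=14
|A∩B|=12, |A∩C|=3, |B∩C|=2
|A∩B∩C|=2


|A∪B∪C| = |A|+|B|+|C| - |A∩B|-|A∩C|-|B∩C| + |A∩B∩C|
= 40+27+14 - 12-3-2 + 2
= 81 - 17 + 2
= 66

|A ∪ B ∪ C| = 66


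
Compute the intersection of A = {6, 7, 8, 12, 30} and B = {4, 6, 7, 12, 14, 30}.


A ∩ B = elements in both A and B
A = {6, 7, 8, 12, 30}
B = {4, 6, 7, 12, 14, 30}
A ∩ B = {6, 7, 12, 30}

A ∩ B = {6, 7, 12, 30}


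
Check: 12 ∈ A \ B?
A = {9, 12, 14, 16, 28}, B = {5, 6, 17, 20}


A = {9, 12, 14, 16, 28}, B = {5, 6, 17, 20}
A \ B = elements in A but not in B
A \ B = {9, 12, 14, 16, 28}
Checking if 12 ∈ A \ B
12 is in A \ B → True

12 ∈ A \ B


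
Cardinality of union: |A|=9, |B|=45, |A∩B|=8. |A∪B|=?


|A ∪ B| = |A| + |B| - |A ∩ B|
= 9 + 45 - 8
= 46

|A ∪ B| = 46


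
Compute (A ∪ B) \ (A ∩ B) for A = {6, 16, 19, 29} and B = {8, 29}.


A △ B = (A \ B) ∪ (B \ A) = elements in exactly one of A or B
A \ B = {6, 16, 19}
B \ A = {8}
A △ B = {6, 8, 16, 19}

A △ B = {6, 8, 16, 19}


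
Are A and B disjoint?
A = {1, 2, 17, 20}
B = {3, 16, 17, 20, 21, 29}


Disjoint means A ∩ B = ∅.
A ∩ B = {17, 20}
A ∩ B ≠ ∅, so A and B are NOT disjoint.

No, A and B are not disjoint (A ∩ B = {17, 20})


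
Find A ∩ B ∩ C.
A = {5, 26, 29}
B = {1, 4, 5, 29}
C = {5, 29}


A ∩ B = {5, 29}
(A ∩ B) ∩ C = {5, 29}

A ∩ B ∩ C = {5, 29}


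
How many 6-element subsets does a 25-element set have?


C(n,k) = n! / (k!(n-k)!)
C(25,6) = 25! / (6!19!)
= 177100

C(25,6) = 177100


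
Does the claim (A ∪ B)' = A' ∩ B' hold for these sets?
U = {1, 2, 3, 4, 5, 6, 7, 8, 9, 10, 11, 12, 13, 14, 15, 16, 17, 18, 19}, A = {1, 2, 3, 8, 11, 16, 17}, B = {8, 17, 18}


LHS: A ∪ B = {1, 2, 3, 8, 11, 16, 17, 18}
(A ∪ B)' = U \ (A ∪ B) = {4, 5, 6, 7, 9, 10, 12, 13, 14, 15, 19}
A' = {4, 5, 6, 7, 9, 10, 12, 13, 14, 15, 18, 19}, B' = {1, 2, 3, 4, 5, 6, 7, 9, 10, 11, 12, 13, 14, 15, 16, 19}
Claimed RHS: A' ∩ B' = {4, 5, 6, 7, 9, 10, 12, 13, 14, 15, 19}
Identity is VALID: LHS = RHS = {4, 5, 6, 7, 9, 10, 12, 13, 14, 15, 19} ✓

Identity is valid. (A ∪ B)' = A' ∩ B' = {4, 5, 6, 7, 9, 10, 12, 13, 14, 15, 19}


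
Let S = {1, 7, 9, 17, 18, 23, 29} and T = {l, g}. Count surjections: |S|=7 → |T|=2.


n = |S| = 7, k = |T| = 2. Surjections via inclusion-exclusion:
S(n,k) = Σ(-1)^i × C(k,i) × (k-i)^n, i=0 to k
i=0: (-1)^0×C(2,0)×2^7 = 128
i=1: (-1)^1×C(2,1)×1^7 = -2
i=2: (-1)^2×C(2,2)×0^7 = 0
Total = 126

Number of surjections = 126


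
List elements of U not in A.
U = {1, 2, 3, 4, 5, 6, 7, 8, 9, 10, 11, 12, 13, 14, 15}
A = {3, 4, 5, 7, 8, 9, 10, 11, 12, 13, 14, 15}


Aᶜ = U \ A = elements in U but not in A
U = {1, 2, 3, 4, 5, 6, 7, 8, 9, 10, 11, 12, 13, 14, 15}
A = {3, 4, 5, 7, 8, 9, 10, 11, 12, 13, 14, 15}
Aᶜ = {1, 2, 6}

Aᶜ = {1, 2, 6}


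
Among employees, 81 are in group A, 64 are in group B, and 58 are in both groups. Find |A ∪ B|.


|A ∪ B| = |A| + |B| - |A ∩ B|
= 81 + 64 - 58
= 87

|A ∪ B| = 87


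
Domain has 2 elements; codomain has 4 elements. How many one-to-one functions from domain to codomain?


An injection sends each of |A| = 2 inputs to a distinct output in B.
# injections = |B|·(|B|-1)·…·(|B|-|A|+1) = 4! / (4 - 2)!
= 4 × 3
= 12

Number of injections = 12


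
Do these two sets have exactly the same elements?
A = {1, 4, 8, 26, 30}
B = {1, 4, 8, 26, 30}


Two sets are equal iff they have exactly the same elements.
A = {1, 4, 8, 26, 30}
B = {1, 4, 8, 26, 30}
Same elements → A = B

Yes, A = B


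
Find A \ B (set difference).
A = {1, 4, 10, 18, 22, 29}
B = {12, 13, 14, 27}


A \ B = elements in A but not in B
A = {1, 4, 10, 18, 22, 29}
B = {12, 13, 14, 27}
Remove from A any elements in B
A \ B = {1, 4, 10, 18, 22, 29}

A \ B = {1, 4, 10, 18, 22, 29}


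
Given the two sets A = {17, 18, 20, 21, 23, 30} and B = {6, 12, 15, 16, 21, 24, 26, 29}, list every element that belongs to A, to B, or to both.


A ∪ B = all elements in A or B (or both)
A = {17, 18, 20, 21, 23, 30}
B = {6, 12, 15, 16, 21, 24, 26, 29}
A ∪ B = {6, 12, 15, 16, 17, 18, 20, 21, 23, 24, 26, 29, 30}

A ∪ B = {6, 12, 15, 16, 17, 18, 20, 21, 23, 24, 26, 29, 30}


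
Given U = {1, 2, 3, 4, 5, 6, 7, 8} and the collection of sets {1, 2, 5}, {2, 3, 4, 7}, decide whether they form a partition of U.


A partition requires: (1) non-empty parts, (2) pairwise disjoint, (3) union = U
Parts: {1, 2, 5}, {2, 3, 4, 7}
Union of parts: {1, 2, 3, 4, 5, 7}
U = {1, 2, 3, 4, 5, 6, 7, 8}
All non-empty? True
Pairwise disjoint? False
Covers U? False

No, not a valid partition


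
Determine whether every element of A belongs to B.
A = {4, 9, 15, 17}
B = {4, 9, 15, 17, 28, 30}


A ⊆ B means every element of A is in B.
All elements of A are in B.
So A ⊆ B.

Yes, A ⊆ B


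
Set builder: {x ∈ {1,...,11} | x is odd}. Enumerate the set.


Checking each candidate:
Condition: odd numbers in {1,...,11}
Result = {1, 3, 5, 7, 9, 11}

{1, 3, 5, 7, 9, 11}


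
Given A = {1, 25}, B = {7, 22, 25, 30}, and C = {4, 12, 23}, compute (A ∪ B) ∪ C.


A ∪ B = {1, 7, 22, 25, 30}
(A ∪ B) ∪ C = {1, 4, 7, 12, 22, 23, 25, 30}

A ∪ B ∪ C = {1, 4, 7, 12, 22, 23, 25, 30}


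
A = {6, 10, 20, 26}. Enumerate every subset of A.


|A| = 4, so |P(A)| = 2^4 = 16
Enumerate subsets by cardinality (0 to 4):
∅, {6}, {10}, {20}, {26}, {6, 10}, {6, 20}, {6, 26}, {10, 20}, {10, 26}, {20, 26}, {6, 10, 20}, {6, 10, 26}, {6, 20, 26}, {10, 20, 26}, {6, 10, 20, 26}

P(A) has 16 subsets: ∅, {6}, {10}, {20}, {26}, {6, 10}, {6, 20}, {6, 26}, {10, 20}, {10, 26}, {20, 26}, {6, 10, 20}, {6, 10, 26}, {6, 20, 26}, {10, 20, 26}, {6, 10, 20, 26}


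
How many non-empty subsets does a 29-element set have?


Total subsets = 2^n = 2^29 = 536870912
Non-empty subsets exclude the empty set: 2^n - 1
= 536870912 - 1
= 536870911

Number of non-empty subsets = 536870911


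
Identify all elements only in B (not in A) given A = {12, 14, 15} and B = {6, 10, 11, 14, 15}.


A = {12, 14, 15}
B = {6, 10, 11, 14, 15}
Region: only in B (not in A)
Elements: {6, 10, 11}

Elements only in B (not in A): {6, 10, 11}


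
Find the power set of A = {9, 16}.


|A| = 2, so |P(A)| = 2^2 = 4
Enumerate subsets by cardinality (0 to 2):
∅, {9}, {16}, {9, 16}

P(A) has 4 subsets: ∅, {9}, {16}, {9, 16}


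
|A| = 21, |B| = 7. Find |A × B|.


|A × B| = |A| × |B|
= 21 × 7
= 147

|A × B| = 147


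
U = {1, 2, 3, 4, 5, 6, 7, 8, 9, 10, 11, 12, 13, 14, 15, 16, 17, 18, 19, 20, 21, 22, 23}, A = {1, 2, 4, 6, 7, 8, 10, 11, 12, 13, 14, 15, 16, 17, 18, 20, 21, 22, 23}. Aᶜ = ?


Aᶜ = U \ A = elements in U but not in A
U = {1, 2, 3, 4, 5, 6, 7, 8, 9, 10, 11, 12, 13, 14, 15, 16, 17, 18, 19, 20, 21, 22, 23}
A = {1, 2, 4, 6, 7, 8, 10, 11, 12, 13, 14, 15, 16, 17, 18, 20, 21, 22, 23}
Aᶜ = {3, 5, 9, 19}

Aᶜ = {3, 5, 9, 19}


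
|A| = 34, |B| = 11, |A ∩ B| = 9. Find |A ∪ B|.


|A ∪ B| = |A| + |B| - |A ∩ B|
= 34 + 11 - 9
= 36

|A ∪ B| = 36


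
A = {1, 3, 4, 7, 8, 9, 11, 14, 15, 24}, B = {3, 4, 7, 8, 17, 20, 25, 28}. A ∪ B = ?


A ∪ B = all elements in A or B (or both)
A = {1, 3, 4, 7, 8, 9, 11, 14, 15, 24}
B = {3, 4, 7, 8, 17, 20, 25, 28}
A ∪ B = {1, 3, 4, 7, 8, 9, 11, 14, 15, 17, 20, 24, 25, 28}

A ∪ B = {1, 3, 4, 7, 8, 9, 11, 14, 15, 17, 20, 24, 25, 28}


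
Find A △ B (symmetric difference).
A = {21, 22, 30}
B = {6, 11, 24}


A △ B = (A \ B) ∪ (B \ A) = elements in exactly one of A or B
A \ B = {21, 22, 30}
B \ A = {6, 11, 24}
A △ B = {6, 11, 21, 22, 24, 30}

A △ B = {6, 11, 21, 22, 24, 30}


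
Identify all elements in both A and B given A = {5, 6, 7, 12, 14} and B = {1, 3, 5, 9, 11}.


A = {5, 6, 7, 12, 14}
B = {1, 3, 5, 9, 11}
Region: in both A and B
Elements: {5}

Elements in both A and B: {5}


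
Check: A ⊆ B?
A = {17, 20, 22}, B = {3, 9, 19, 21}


A ⊆ B means every element of A is in B.
Elements in A not in B: {17, 20, 22}
So A ⊄ B.

No, A ⊄ B


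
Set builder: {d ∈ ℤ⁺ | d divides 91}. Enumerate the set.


Checking each candidate:
Condition: positive divisors of 91
Result = {1, 7, 13, 91}

{1, 7, 13, 91}


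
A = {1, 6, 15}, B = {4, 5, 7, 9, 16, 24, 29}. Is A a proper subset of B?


A ⊂ B requires: A ⊆ B AND A ≠ B.
A ⊆ B? No
A ⊄ B, so A is not a proper subset.

No, A is not a proper subset of B


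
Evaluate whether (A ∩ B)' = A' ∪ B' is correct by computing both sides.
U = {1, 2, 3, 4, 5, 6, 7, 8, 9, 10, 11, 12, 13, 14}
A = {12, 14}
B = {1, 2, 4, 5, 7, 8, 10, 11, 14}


LHS: A ∩ B = {14}
(A ∩ B)' = U \ (A ∩ B) = {1, 2, 3, 4, 5, 6, 7, 8, 9, 10, 11, 12, 13}
A' = {1, 2, 3, 4, 5, 6, 7, 8, 9, 10, 11, 13}, B' = {3, 6, 9, 12, 13}
Claimed RHS: A' ∪ B' = {1, 2, 3, 4, 5, 6, 7, 8, 9, 10, 11, 12, 13}
Identity is VALID: LHS = RHS = {1, 2, 3, 4, 5, 6, 7, 8, 9, 10, 11, 12, 13} ✓

Identity is valid. (A ∩ B)' = A' ∪ B' = {1, 2, 3, 4, 5, 6, 7, 8, 9, 10, 11, 12, 13}


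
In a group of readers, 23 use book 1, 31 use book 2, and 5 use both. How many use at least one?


|A ∪ B| = |A| + |B| - |A ∩ B|
= 23 + 31 - 5
= 49

|A ∪ B| = 49


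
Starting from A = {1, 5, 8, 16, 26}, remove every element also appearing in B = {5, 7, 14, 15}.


A \ B = elements in A but not in B
A = {1, 5, 8, 16, 26}
B = {5, 7, 14, 15}
Remove from A any elements in B
A \ B = {1, 8, 16, 26}

A \ B = {1, 8, 16, 26}


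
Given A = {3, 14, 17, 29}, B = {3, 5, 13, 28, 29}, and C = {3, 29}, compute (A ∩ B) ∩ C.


A ∩ B = {3, 29}
(A ∩ B) ∩ C = {3, 29}

A ∩ B ∩ C = {3, 29}


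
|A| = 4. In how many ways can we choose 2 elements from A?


C(n,k) = n! / (k!(n-k)!)
C(4,2) = 4! / (2!2!)
= 6

C(4,2) = 6


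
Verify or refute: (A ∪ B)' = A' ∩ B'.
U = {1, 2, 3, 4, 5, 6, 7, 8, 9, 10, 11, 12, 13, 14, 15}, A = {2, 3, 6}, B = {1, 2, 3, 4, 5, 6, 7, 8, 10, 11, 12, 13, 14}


LHS: A ∪ B = {1, 2, 3, 4, 5, 6, 7, 8, 10, 11, 12, 13, 14}
(A ∪ B)' = U \ (A ∪ B) = {9, 15}
A' = {1, 4, 5, 7, 8, 9, 10, 11, 12, 13, 14, 15}, B' = {9, 15}
Claimed RHS: A' ∩ B' = {9, 15}
Identity is VALID: LHS = RHS = {9, 15} ✓

Identity is valid. (A ∪ B)' = A' ∩ B' = {9, 15}


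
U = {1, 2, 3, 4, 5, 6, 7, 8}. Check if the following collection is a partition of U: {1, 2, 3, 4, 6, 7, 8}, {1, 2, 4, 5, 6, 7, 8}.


A partition requires: (1) non-empty parts, (2) pairwise disjoint, (3) union = U
Parts: {1, 2, 3, 4, 6, 7, 8}, {1, 2, 4, 5, 6, 7, 8}
Union of parts: {1, 2, 3, 4, 5, 6, 7, 8}
U = {1, 2, 3, 4, 5, 6, 7, 8}
All non-empty? True
Pairwise disjoint? False
Covers U? True

No, not a valid partition


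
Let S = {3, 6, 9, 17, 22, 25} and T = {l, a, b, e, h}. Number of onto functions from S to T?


n = |S| = 6, k = |T| = 5. Surjections via inclusion-exclusion:
S(n,k) = Σ(-1)^i × C(k,i) × (k-i)^n, i=0 to k
i=0: (-1)^0×C(5,0)×5^6 = 15625
i=1: (-1)^1×C(5,1)×4^6 = -20480
i=2: (-1)^2×C(5,2)×3^6 = 7290
i=3: (-1)^3×C(5,3)×2^6 = -640
i=4: (-1)^4×C(5,4)×1^6 = 5
i=5: (-1)^5×C(5,5)×0^6 = 0
Total = 1800

Number of surjections = 1800


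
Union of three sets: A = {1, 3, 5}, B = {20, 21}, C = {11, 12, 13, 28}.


A ∪ B = {1, 3, 5, 20, 21}
(A ∪ B) ∪ C = {1, 3, 5, 11, 12, 13, 20, 21, 28}

A ∪ B ∪ C = {1, 3, 5, 11, 12, 13, 20, 21, 28}


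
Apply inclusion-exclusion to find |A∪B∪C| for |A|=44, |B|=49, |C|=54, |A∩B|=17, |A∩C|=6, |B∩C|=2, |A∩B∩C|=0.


|A∪B∪C| = |A|+|B|+|C| - |A∩B|-|A∩C|-|B∩C| + |A∩B∩C|
= 44+49+54 - 17-6-2 + 0
= 147 - 25 + 0
= 122

|A ∪ B ∪ C| = 122


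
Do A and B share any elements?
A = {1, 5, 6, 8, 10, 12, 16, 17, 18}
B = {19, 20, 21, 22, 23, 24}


Disjoint means A ∩ B = ∅.
A ∩ B = ∅
A ∩ B = ∅, so A and B are disjoint.

No — A and B share no elements (A ∩ B = ∅), so they are disjoint


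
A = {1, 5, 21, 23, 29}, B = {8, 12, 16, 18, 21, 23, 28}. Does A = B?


Two sets are equal iff they have exactly the same elements.
A = {1, 5, 21, 23, 29}
B = {8, 12, 16, 18, 21, 23, 28}
Differences: {1, 5, 8, 12, 16, 18, 28, 29}
A ≠ B

No, A ≠ B


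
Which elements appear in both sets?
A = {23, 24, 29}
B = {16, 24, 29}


A ∩ B = elements in both A and B
A = {23, 24, 29}
B = {16, 24, 29}
A ∩ B = {24, 29}

A ∩ B = {24, 29}


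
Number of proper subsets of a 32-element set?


Total subsets = 2^n = 2^32 = 4294967296
Proper subsets exclude the set itself: 2^n - 1
= 4294967296 - 1
= 4294967295

Number of proper subsets = 4294967295


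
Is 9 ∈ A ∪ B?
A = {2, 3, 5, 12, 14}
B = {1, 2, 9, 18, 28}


A = {2, 3, 5, 12, 14}, B = {1, 2, 9, 18, 28}
A ∪ B = all elements in A or B
A ∪ B = {1, 2, 3, 5, 9, 12, 14, 18, 28}
Checking if 9 ∈ A ∪ B
9 is in A ∪ B → True

9 ∈ A ∪ B


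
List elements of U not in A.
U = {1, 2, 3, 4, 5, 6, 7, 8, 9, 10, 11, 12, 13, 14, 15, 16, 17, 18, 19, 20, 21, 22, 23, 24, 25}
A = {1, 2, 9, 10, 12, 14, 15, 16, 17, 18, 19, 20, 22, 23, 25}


Aᶜ = U \ A = elements in U but not in A
U = {1, 2, 3, 4, 5, 6, 7, 8, 9, 10, 11, 12, 13, 14, 15, 16, 17, 18, 19, 20, 21, 22, 23, 24, 25}
A = {1, 2, 9, 10, 12, 14, 15, 16, 17, 18, 19, 20, 22, 23, 25}
Aᶜ = {3, 4, 5, 6, 7, 8, 11, 13, 21, 24}

Aᶜ = {3, 4, 5, 6, 7, 8, 11, 13, 21, 24}


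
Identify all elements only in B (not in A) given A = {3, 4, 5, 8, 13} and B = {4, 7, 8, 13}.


A = {3, 4, 5, 8, 13}
B = {4, 7, 8, 13}
Region: only in B (not in A)
Elements: {7}

Elements only in B (not in A): {7}


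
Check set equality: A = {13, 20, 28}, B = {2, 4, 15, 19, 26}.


Two sets are equal iff they have exactly the same elements.
A = {13, 20, 28}
B = {2, 4, 15, 19, 26}
Differences: {2, 4, 13, 15, 19, 20, 26, 28}
A ≠ B

No, A ≠ B


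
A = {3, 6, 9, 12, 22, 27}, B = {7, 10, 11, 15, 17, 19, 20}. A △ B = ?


A △ B = (A \ B) ∪ (B \ A) = elements in exactly one of A or B
A \ B = {3, 6, 9, 12, 22, 27}
B \ A = {7, 10, 11, 15, 17, 19, 20}
A △ B = {3, 6, 7, 9, 10, 11, 12, 15, 17, 19, 20, 22, 27}

A △ B = {3, 6, 7, 9, 10, 11, 12, 15, 17, 19, 20, 22, 27}


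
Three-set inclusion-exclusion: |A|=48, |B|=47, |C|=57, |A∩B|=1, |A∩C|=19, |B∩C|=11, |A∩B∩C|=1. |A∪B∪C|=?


|A∪B∪C| = |A|+|B|+|C| - |A∩B|-|A∩C|-|B∩C| + |A∩B∩C|
= 48+47+57 - 1-19-11 + 1
= 152 - 31 + 1
= 122

|A ∪ B ∪ C| = 122


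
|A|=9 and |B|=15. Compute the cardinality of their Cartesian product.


|A × B| = |A| × |B|
= 9 × 15
= 135

|A × B| = 135


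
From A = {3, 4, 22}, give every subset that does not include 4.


A subset of A that omits 4 is a subset of A \ {4}, so there are 2^(n-1) = 2^2 = 4 of them.
Subsets excluding 4: ∅, {3}, {22}, {3, 22}

Subsets excluding 4 (4 total): ∅, {3}, {22}, {3, 22}


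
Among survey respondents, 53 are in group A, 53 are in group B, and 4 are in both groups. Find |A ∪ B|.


|A ∪ B| = |A| + |B| - |A ∩ B|
= 53 + 53 - 4
= 102

|A ∪ B| = 102


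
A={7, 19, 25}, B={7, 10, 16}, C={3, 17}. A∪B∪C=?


A ∪ B = {7, 10, 16, 19, 25}
(A ∪ B) ∪ C = {3, 7, 10, 16, 17, 19, 25}

A ∪ B ∪ C = {3, 7, 10, 16, 17, 19, 25}


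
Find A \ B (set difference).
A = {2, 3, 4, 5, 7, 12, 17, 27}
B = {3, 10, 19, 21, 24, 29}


A \ B = elements in A but not in B
A = {2, 3, 4, 5, 7, 12, 17, 27}
B = {3, 10, 19, 21, 24, 29}
Remove from A any elements in B
A \ B = {2, 4, 5, 7, 12, 17, 27}

A \ B = {2, 4, 5, 7, 12, 17, 27}


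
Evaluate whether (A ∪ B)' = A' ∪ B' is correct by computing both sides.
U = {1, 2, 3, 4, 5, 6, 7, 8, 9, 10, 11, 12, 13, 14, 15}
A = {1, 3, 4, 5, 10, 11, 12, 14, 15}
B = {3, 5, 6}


LHS: A ∪ B = {1, 3, 4, 5, 6, 10, 11, 12, 14, 15}
(A ∪ B)' = U \ (A ∪ B) = {2, 7, 8, 9, 13}
A' = {2, 6, 7, 8, 9, 13}, B' = {1, 2, 4, 7, 8, 9, 10, 11, 12, 13, 14, 15}
Claimed RHS: A' ∪ B' = {1, 2, 4, 6, 7, 8, 9, 10, 11, 12, 13, 14, 15}
Identity is INVALID: LHS = {2, 7, 8, 9, 13} but the RHS claimed here equals {1, 2, 4, 6, 7, 8, 9, 10, 11, 12, 13, 14, 15}. The correct form is (A ∪ B)' = A' ∩ B'.

Identity is invalid: (A ∪ B)' = {2, 7, 8, 9, 13} but A' ∪ B' = {1, 2, 4, 6, 7, 8, 9, 10, 11, 12, 13, 14, 15}. The correct De Morgan law is (A ∪ B)' = A' ∩ B'.


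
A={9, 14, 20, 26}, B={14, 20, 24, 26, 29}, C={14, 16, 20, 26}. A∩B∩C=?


A ∩ B = {14, 20, 26}
(A ∩ B) ∩ C = {14, 20, 26}

A ∩ B ∩ C = {14, 20, 26}


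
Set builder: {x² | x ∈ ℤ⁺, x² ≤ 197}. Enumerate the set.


Checking each candidate:
Condition: positive perfect squares ≤ 197
Result = {1, 4, 9, 16, 25, 36, 49, 64, 81, 100, 121, 144, 169, 196}

{1, 4, 9, 16, 25, 36, 49, 64, 81, 100, 121, 144, 169, 196}


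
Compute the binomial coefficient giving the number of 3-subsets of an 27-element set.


C(n,k) = n! / (k!(n-k)!)
C(27,3) = 27! / (3!24!)
= 2925

C(27,3) = 2925


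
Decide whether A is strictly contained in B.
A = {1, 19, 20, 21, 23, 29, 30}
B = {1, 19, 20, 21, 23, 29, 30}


A ⊂ B requires: A ⊆ B AND A ≠ B.
A ⊆ B? Yes
A = B? Yes
A = B, so A is not a PROPER subset.

No, A is not a proper subset of B


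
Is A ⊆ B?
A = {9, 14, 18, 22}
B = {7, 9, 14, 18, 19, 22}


A ⊆ B means every element of A is in B.
All elements of A are in B.
So A ⊆ B.

Yes, A ⊆ B


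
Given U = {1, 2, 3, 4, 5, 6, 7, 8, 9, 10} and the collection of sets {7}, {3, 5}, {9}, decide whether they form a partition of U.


A partition requires: (1) non-empty parts, (2) pairwise disjoint, (3) union = U
Parts: {7}, {3, 5}, {9}
Union of parts: {3, 5, 7, 9}
U = {1, 2, 3, 4, 5, 6, 7, 8, 9, 10}
All non-empty? True
Pairwise disjoint? True
Covers U? False

No, not a valid partition


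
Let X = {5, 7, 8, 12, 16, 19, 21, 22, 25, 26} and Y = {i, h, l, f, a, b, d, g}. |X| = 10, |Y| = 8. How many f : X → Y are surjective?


n = |X| = 10, k = |Y| = 8. Surjections via inclusion-exclusion:
S(n,k) = Σ(-1)^i × C(k,i) × (k-i)^n, i=0 to k
i=0: (-1)^0×C(8,0)×8^10 = 1073741824
i=1: (-1)^1×C(8,1)×7^10 = -2259801992
i=2: (-1)^2×C(8,2)×6^10 = 1693052928
i=3: (-1)^3×C(8,3)×5^10 = -546875000
i=4: (-1)^4×C(8,4)×4^10 = 73400320
i=5: (-1)^5×C(8,5)×3^10 = -3306744
i=6: (-1)^6×C(8,6)×2^10 = 28672
i=7: (-1)^7×C(8,7)×1^10 = -8
i=8: (-1)^8×C(8,8)×0^10 = 0
Total = 30240000

Number of surjections = 30240000


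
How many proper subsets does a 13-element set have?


Total subsets = 2^n = 2^13 = 8192
Proper subsets exclude the set itself: 2^n - 1
= 8192 - 1
= 8191

Number of proper subsets = 8191


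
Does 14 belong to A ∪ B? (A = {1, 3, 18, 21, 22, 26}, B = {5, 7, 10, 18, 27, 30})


A = {1, 3, 18, 21, 22, 26}, B = {5, 7, 10, 18, 27, 30}
A ∪ B = all elements in A or B
A ∪ B = {1, 3, 5, 7, 10, 18, 21, 22, 26, 27, 30}
Checking if 14 ∈ A ∪ B
14 is not in A ∪ B → False

14 ∉ A ∪ B


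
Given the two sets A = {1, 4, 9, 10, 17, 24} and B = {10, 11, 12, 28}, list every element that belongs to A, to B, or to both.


A ∪ B = all elements in A or B (or both)
A = {1, 4, 9, 10, 17, 24}
B = {10, 11, 12, 28}
A ∪ B = {1, 4, 9, 10, 11, 12, 17, 24, 28}

A ∪ B = {1, 4, 9, 10, 11, 12, 17, 24, 28}


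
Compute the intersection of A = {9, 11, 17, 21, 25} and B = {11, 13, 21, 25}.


A ∩ B = elements in both A and B
A = {9, 11, 17, 21, 25}
B = {11, 13, 21, 25}
A ∩ B = {11, 21, 25}

A ∩ B = {11, 21, 25}


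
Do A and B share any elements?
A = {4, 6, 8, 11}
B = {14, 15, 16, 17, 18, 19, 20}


Disjoint means A ∩ B = ∅.
A ∩ B = ∅
A ∩ B = ∅, so A and B are disjoint.

No — A and B share no elements (A ∩ B = ∅), so they are disjoint


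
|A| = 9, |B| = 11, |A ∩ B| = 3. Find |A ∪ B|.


|A ∪ B| = |A| + |B| - |A ∩ B|
= 9 + 11 - 3
= 17

|A ∪ B| = 17


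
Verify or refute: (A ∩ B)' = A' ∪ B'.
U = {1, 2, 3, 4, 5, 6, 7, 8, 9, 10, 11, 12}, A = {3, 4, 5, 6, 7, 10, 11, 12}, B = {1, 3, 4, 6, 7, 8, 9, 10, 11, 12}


LHS: A ∩ B = {3, 4, 6, 7, 10, 11, 12}
(A ∩ B)' = U \ (A ∩ B) = {1, 2, 5, 8, 9}
A' = {1, 2, 8, 9}, B' = {2, 5}
Claimed RHS: A' ∪ B' = {1, 2, 5, 8, 9}
Identity is VALID: LHS = RHS = {1, 2, 5, 8, 9} ✓

Identity is valid. (A ∩ B)' = A' ∪ B' = {1, 2, 5, 8, 9}


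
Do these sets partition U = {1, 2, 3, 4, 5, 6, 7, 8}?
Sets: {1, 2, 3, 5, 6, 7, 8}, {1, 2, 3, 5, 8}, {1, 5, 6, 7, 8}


A partition requires: (1) non-empty parts, (2) pairwise disjoint, (3) union = U
Parts: {1, 2, 3, 5, 6, 7, 8}, {1, 2, 3, 5, 8}, {1, 5, 6, 7, 8}
Union of parts: {1, 2, 3, 5, 6, 7, 8}
U = {1, 2, 3, 4, 5, 6, 7, 8}
All non-empty? True
Pairwise disjoint? False
Covers U? False

No, not a valid partition


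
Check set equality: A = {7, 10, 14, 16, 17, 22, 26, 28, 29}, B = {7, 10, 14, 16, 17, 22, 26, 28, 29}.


Two sets are equal iff they have exactly the same elements.
A = {7, 10, 14, 16, 17, 22, 26, 28, 29}
B = {7, 10, 14, 16, 17, 22, 26, 28, 29}
Same elements → A = B

Yes, A = B


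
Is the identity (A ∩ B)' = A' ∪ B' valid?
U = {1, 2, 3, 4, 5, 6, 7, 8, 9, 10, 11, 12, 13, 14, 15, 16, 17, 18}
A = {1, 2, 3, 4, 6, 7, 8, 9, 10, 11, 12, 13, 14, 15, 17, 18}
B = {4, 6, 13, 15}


LHS: A ∩ B = {4, 6, 13, 15}
(A ∩ B)' = U \ (A ∩ B) = {1, 2, 3, 5, 7, 8, 9, 10, 11, 12, 14, 16, 17, 18}
A' = {5, 16}, B' = {1, 2, 3, 5, 7, 8, 9, 10, 11, 12, 14, 16, 17, 18}
Claimed RHS: A' ∪ B' = {1, 2, 3, 5, 7, 8, 9, 10, 11, 12, 14, 16, 17, 18}
Identity is VALID: LHS = RHS = {1, 2, 3, 5, 7, 8, 9, 10, 11, 12, 14, 16, 17, 18} ✓

Identity is valid. (A ∩ B)' = A' ∪ B' = {1, 2, 3, 5, 7, 8, 9, 10, 11, 12, 14, 16, 17, 18}


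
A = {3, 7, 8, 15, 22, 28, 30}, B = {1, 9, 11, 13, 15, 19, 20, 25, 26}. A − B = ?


A \ B = elements in A but not in B
A = {3, 7, 8, 15, 22, 28, 30}
B = {1, 9, 11, 13, 15, 19, 20, 25, 26}
Remove from A any elements in B
A \ B = {3, 7, 8, 22, 28, 30}

A \ B = {3, 7, 8, 22, 28, 30}


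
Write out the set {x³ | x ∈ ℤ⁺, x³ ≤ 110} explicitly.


Checking each candidate:
Condition: positive perfect cubes ≤ 110
Result = {1, 8, 27, 64}

{1, 8, 27, 64}


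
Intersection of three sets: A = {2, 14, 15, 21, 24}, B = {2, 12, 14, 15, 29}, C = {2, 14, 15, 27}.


A ∩ B = {2, 14, 15}
(A ∩ B) ∩ C = {2, 14, 15}

A ∩ B ∩ C = {2, 14, 15}


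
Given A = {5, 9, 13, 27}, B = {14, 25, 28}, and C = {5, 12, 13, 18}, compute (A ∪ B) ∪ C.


A ∪ B = {5, 9, 13, 14, 25, 27, 28}
(A ∪ B) ∪ C = {5, 9, 12, 13, 14, 18, 25, 27, 28}

A ∪ B ∪ C = {5, 9, 12, 13, 14, 18, 25, 27, 28}


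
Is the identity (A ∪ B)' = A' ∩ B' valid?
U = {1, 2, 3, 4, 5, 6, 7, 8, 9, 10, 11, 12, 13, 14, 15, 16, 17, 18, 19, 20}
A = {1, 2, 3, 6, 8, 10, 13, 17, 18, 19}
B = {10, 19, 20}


LHS: A ∪ B = {1, 2, 3, 6, 8, 10, 13, 17, 18, 19, 20}
(A ∪ B)' = U \ (A ∪ B) = {4, 5, 7, 9, 11, 12, 14, 15, 16}
A' = {4, 5, 7, 9, 11, 12, 14, 15, 16, 20}, B' = {1, 2, 3, 4, 5, 6, 7, 8, 9, 11, 12, 13, 14, 15, 16, 17, 18}
Claimed RHS: A' ∩ B' = {4, 5, 7, 9, 11, 12, 14, 15, 16}
Identity is VALID: LHS = RHS = {4, 5, 7, 9, 11, 12, 14, 15, 16} ✓

Identity is valid. (A ∪ B)' = A' ∩ B' = {4, 5, 7, 9, 11, 12, 14, 15, 16}


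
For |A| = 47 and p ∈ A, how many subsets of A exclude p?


Subsets of A avoiding p are subsets of A \ {p}, which has 46 elements.
Count = 2^(n-1) = 2^46
= 70368744177664

Number of subsets avoiding p = 70368744177664


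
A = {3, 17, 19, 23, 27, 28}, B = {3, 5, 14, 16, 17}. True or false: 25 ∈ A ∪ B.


A = {3, 17, 19, 23, 27, 28}, B = {3, 5, 14, 16, 17}
A ∪ B = all elements in A or B
A ∪ B = {3, 5, 14, 16, 17, 19, 23, 27, 28}
Checking if 25 ∈ A ∪ B
25 is not in A ∪ B → False

25 ∉ A ∪ B


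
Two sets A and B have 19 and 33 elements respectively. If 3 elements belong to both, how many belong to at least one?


|A ∪ B| = |A| + |B| - |A ∩ B|
= 19 + 33 - 3
= 49

|A ∪ B| = 49


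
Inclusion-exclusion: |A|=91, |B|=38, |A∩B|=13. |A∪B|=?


|A ∪ B| = |A| + |B| - |A ∩ B|
= 91 + 38 - 13
= 116

|A ∪ B| = 116


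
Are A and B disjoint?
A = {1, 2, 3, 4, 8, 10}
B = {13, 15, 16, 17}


Disjoint means A ∩ B = ∅.
A ∩ B = ∅
A ∩ B = ∅, so A and B are disjoint.

Yes, A and B are disjoint


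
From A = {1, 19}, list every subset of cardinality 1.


|A| = 2, so A has C(2,1) = 2 subsets of size 1.
Enumerate by choosing 1 elements from A at a time:
{1}, {19}

1-element subsets (2 total): {1}, {19}


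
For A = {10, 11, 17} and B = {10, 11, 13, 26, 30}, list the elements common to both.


A ∩ B = elements in both A and B
A = {10, 11, 17}
B = {10, 11, 13, 26, 30}
A ∩ B = {10, 11}

A ∩ B = {10, 11}


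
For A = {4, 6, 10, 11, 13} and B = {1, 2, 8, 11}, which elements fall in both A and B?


A = {4, 6, 10, 11, 13}
B = {1, 2, 8, 11}
Region: in both A and B
Elements: {11}

Elements in both A and B: {11}


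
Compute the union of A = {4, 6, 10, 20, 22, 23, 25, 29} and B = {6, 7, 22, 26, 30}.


A ∪ B = all elements in A or B (or both)
A = {4, 6, 10, 20, 22, 23, 25, 29}
B = {6, 7, 22, 26, 30}
A ∪ B = {4, 6, 7, 10, 20, 22, 23, 25, 26, 29, 30}

A ∪ B = {4, 6, 7, 10, 20, 22, 23, 25, 26, 29, 30}


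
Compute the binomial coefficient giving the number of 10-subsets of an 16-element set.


C(n,k) = n! / (k!(n-k)!)
C(16,10) = 16! / (10!6!)
= 8008

C(16,10) = 8008


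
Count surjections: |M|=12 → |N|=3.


n = |M| = 12, k = |N| = 3. Surjections via inclusion-exclusion:
S(n,k) = Σ(-1)^i × C(k,i) × (k-i)^n, i=0 to k
i=0: (-1)^0×C(3,0)×3^12 = 531441
i=1: (-1)^1×C(3,1)×2^12 = -12288
i=2: (-1)^2×C(3,2)×1^12 = 3
i=3: (-1)^3×C(3,3)×0^12 = 0
Total = 519156

Number of surjections = 519156


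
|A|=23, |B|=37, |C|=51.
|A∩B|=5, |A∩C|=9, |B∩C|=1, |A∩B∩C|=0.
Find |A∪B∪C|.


|A∪B∪C| = |A|+|B|+|C| - |A∩B|-|A∩C|-|B∩C| + |A∩B∩C|
= 23+37+51 - 5-9-1 + 0
= 111 - 15 + 0
= 96

|A ∪ B ∪ C| = 96


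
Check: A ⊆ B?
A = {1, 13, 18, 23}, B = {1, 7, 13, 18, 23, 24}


A ⊆ B means every element of A is in B.
All elements of A are in B.
So A ⊆ B.

Yes, A ⊆ B


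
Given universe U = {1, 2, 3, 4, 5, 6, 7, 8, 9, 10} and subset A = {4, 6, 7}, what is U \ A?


Aᶜ = U \ A = elements in U but not in A
U = {1, 2, 3, 4, 5, 6, 7, 8, 9, 10}
A = {4, 6, 7}
Aᶜ = {1, 2, 3, 5, 8, 9, 10}

Aᶜ = {1, 2, 3, 5, 8, 9, 10}


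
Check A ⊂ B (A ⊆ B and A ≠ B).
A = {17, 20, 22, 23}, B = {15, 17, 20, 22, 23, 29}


A ⊂ B requires: A ⊆ B AND A ≠ B.
A ⊆ B? Yes
A = B? No
A ⊂ B: Yes (A is a proper subset of B)

Yes, A ⊂ B


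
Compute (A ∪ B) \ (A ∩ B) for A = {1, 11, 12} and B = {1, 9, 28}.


A △ B = (A \ B) ∪ (B \ A) = elements in exactly one of A or B
A \ B = {11, 12}
B \ A = {9, 28}
A △ B = {9, 11, 12, 28}

A △ B = {9, 11, 12, 28}


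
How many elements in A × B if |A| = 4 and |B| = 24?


|A × B| = |A| × |B|
= 4 × 24
= 96

|A × B| = 96


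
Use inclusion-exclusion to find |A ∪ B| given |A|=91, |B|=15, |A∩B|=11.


|A ∪ B| = |A| + |B| - |A ∩ B|
= 91 + 15 - 11
= 95

|A ∪ B| = 95


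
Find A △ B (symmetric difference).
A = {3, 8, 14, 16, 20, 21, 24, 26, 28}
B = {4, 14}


A △ B = (A \ B) ∪ (B \ A) = elements in exactly one of A or B
A \ B = {3, 8, 16, 20, 21, 24, 26, 28}
B \ A = {4}
A △ B = {3, 4, 8, 16, 20, 21, 24, 26, 28}

A △ B = {3, 4, 8, 16, 20, 21, 24, 26, 28}


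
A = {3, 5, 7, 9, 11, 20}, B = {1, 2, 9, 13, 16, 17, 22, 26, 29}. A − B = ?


A \ B = elements in A but not in B
A = {3, 5, 7, 9, 11, 20}
B = {1, 2, 9, 13, 16, 17, 22, 26, 29}
Remove from A any elements in B
A \ B = {3, 5, 7, 11, 20}

A \ B = {3, 5, 7, 11, 20}


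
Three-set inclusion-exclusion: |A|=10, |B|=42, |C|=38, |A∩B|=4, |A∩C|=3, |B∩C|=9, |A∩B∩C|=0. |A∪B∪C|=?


|A∪B∪C| = |A|+|B|+|C| - |A∩B|-|A∩C|-|B∩C| + |A∩B∩C|
= 10+42+38 - 4-3-9 + 0
= 90 - 16 + 0
= 74

|A ∪ B ∪ C| = 74


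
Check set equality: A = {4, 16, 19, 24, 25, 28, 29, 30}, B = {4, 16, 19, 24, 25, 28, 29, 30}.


Two sets are equal iff they have exactly the same elements.
A = {4, 16, 19, 24, 25, 28, 29, 30}
B = {4, 16, 19, 24, 25, 28, 29, 30}
Same elements → A = B

Yes, A = B


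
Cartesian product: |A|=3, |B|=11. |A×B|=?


|A × B| = |A| × |B|
= 3 × 11
= 33

|A × B| = 33


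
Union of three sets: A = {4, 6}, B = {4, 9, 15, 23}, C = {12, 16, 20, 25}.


A ∪ B = {4, 6, 9, 15, 23}
(A ∪ B) ∪ C = {4, 6, 9, 12, 15, 16, 20, 23, 25}

A ∪ B ∪ C = {4, 6, 9, 12, 15, 16, 20, 23, 25}


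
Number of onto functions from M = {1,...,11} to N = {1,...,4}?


n = |M| = 11, k = |N| = 4. Surjections via inclusion-exclusion:
S(n,k) = Σ(-1)^i × C(k,i) × (k-i)^n, i=0 to k
i=0: (-1)^0×C(4,0)×4^11 = 4194304
i=1: (-1)^1×C(4,1)×3^11 = -708588
i=2: (-1)^2×C(4,2)×2^11 = 12288
i=3: (-1)^3×C(4,3)×1^11 = -4
i=4: (-1)^4×C(4,4)×0^11 = 0
Total = 3498000

Number of surjections = 3498000


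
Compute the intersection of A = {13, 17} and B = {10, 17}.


A ∩ B = elements in both A and B
A = {13, 17}
B = {10, 17}
A ∩ B = {17}

A ∩ B = {17}


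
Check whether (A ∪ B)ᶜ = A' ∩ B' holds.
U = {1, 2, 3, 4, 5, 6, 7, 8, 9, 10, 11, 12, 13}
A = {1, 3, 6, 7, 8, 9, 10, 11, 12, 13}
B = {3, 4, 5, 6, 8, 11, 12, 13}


LHS: A ∪ B = {1, 3, 4, 5, 6, 7, 8, 9, 10, 11, 12, 13}
(A ∪ B)' = U \ (A ∪ B) = {2}
A' = {2, 4, 5}, B' = {1, 2, 7, 9, 10}
Claimed RHS: A' ∩ B' = {2}
Identity is VALID: LHS = RHS = {2} ✓

Identity is valid. (A ∪ B)' = A' ∩ B' = {2}


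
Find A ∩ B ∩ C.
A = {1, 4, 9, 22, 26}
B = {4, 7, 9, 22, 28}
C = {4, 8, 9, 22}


A ∩ B = {4, 9, 22}
(A ∩ B) ∩ C = {4, 9, 22}

A ∩ B ∩ C = {4, 9, 22}


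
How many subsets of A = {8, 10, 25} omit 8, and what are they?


A subset of A that omits 8 is a subset of A \ {8}, so there are 2^(n-1) = 2^2 = 4 of them.
Subsets excluding 8: ∅, {10}, {25}, {10, 25}

Subsets excluding 8 (4 total): ∅, {10}, {25}, {10, 25}


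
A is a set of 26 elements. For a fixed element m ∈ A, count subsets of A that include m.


Subsets of A containing m correspond to subsets of A \ {m}, which has 25 elements.
Count = 2^(n-1) = 2^25
= 33554432

Number of subsets containing m = 33554432


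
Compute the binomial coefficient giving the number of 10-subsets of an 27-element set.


C(n,k) = n! / (k!(n-k)!)
C(27,10) = 27! / (10!17!)
= 8436285

C(27,10) = 8436285


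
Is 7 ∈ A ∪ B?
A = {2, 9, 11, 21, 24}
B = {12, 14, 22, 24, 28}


A = {2, 9, 11, 21, 24}, B = {12, 14, 22, 24, 28}
A ∪ B = all elements in A or B
A ∪ B = {2, 9, 11, 12, 14, 21, 22, 24, 28}
Checking if 7 ∈ A ∪ B
7 is not in A ∪ B → False

7 ∉ A ∪ B


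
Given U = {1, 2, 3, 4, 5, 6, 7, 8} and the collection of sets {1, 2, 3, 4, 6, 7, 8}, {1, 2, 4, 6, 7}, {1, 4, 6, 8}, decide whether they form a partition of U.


A partition requires: (1) non-empty parts, (2) pairwise disjoint, (3) union = U
Parts: {1, 2, 3, 4, 6, 7, 8}, {1, 2, 4, 6, 7}, {1, 4, 6, 8}
Union of parts: {1, 2, 3, 4, 6, 7, 8}
U = {1, 2, 3, 4, 5, 6, 7, 8}
All non-empty? True
Pairwise disjoint? False
Covers U? False

No, not a valid partition


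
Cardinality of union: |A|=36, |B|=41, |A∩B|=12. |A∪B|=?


|A ∪ B| = |A| + |B| - |A ∩ B|
= 36 + 41 - 12
= 65

|A ∪ B| = 65


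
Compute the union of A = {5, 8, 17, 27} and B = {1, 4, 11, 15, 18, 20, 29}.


A ∪ B = all elements in A or B (or both)
A = {5, 8, 17, 27}
B = {1, 4, 11, 15, 18, 20, 29}
A ∪ B = {1, 4, 5, 8, 11, 15, 17, 18, 20, 27, 29}

A ∪ B = {1, 4, 5, 8, 11, 15, 17, 18, 20, 27, 29}


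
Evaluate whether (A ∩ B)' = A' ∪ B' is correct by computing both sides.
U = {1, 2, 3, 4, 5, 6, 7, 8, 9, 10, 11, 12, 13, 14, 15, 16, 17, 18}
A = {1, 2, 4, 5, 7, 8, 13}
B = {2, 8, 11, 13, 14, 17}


LHS: A ∩ B = {2, 8, 13}
(A ∩ B)' = U \ (A ∩ B) = {1, 3, 4, 5, 6, 7, 9, 10, 11, 12, 14, 15, 16, 17, 18}
A' = {3, 6, 9, 10, 11, 12, 14, 15, 16, 17, 18}, B' = {1, 3, 4, 5, 6, 7, 9, 10, 12, 15, 16, 18}
Claimed RHS: A' ∪ B' = {1, 3, 4, 5, 6, 7, 9, 10, 11, 12, 14, 15, 16, 17, 18}
Identity is VALID: LHS = RHS = {1, 3, 4, 5, 6, 7, 9, 10, 11, 12, 14, 15, 16, 17, 18} ✓

Identity is valid. (A ∩ B)' = A' ∪ B' = {1, 3, 4, 5, 6, 7, 9, 10, 11, 12, 14, 15, 16, 17, 18}


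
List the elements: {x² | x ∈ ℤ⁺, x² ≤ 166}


Checking each candidate:
Condition: positive perfect squares ≤ 166
Result = {1, 4, 9, 16, 25, 36, 49, 64, 81, 100, 121, 144}

{1, 4, 9, 16, 25, 36, 49, 64, 81, 100, 121, 144}


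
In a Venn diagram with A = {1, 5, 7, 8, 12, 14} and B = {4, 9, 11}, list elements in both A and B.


A = {1, 5, 7, 8, 12, 14}
B = {4, 9, 11}
Region: in both A and B
Elements: ∅

Elements in both A and B: ∅


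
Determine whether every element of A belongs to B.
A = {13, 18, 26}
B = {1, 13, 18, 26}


A ⊆ B means every element of A is in B.
All elements of A are in B.
So A ⊆ B.

Yes, A ⊆ B


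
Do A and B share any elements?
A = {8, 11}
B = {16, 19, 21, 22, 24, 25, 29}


Disjoint means A ∩ B = ∅.
A ∩ B = ∅
A ∩ B = ∅, so A and B are disjoint.

No — A and B share no elements (A ∩ B = ∅), so they are disjoint


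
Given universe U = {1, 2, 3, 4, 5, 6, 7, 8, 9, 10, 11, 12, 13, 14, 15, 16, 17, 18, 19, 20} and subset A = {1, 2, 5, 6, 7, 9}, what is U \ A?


Aᶜ = U \ A = elements in U but not in A
U = {1, 2, 3, 4, 5, 6, 7, 8, 9, 10, 11, 12, 13, 14, 15, 16, 17, 18, 19, 20}
A = {1, 2, 5, 6, 7, 9}
Aᶜ = {3, 4, 8, 10, 11, 12, 13, 14, 15, 16, 17, 18, 19, 20}

Aᶜ = {3, 4, 8, 10, 11, 12, 13, 14, 15, 16, 17, 18, 19, 20}


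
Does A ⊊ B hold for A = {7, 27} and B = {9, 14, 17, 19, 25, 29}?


A ⊂ B requires: A ⊆ B AND A ≠ B.
A ⊆ B? No
A ⊄ B, so A is not a proper subset.

No, A is not a proper subset of B


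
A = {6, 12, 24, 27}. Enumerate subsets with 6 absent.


A subset of A that omits 6 is a subset of A \ {6}, so there are 2^(n-1) = 2^3 = 8 of them.
Subsets excluding 6: ∅, {12}, {24}, {27}, {12, 24}, {12, 27}, {24, 27}, {12, 24, 27}

Subsets excluding 6 (8 total): ∅, {12}, {24}, {27}, {12, 24}, {12, 27}, {24, 27}, {12, 24, 27}


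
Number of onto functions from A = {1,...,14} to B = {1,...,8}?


n = |A| = 14, k = |B| = 8. Surjections via inclusion-exclusion:
S(n,k) = Σ(-1)^i × C(k,i) × (k-i)^n, i=0 to k
i=0: (-1)^0×C(8,0)×8^14 = 4398046511104
i=1: (-1)^1×C(8,1)×7^14 = -5425784582792
i=2: (-1)^2×C(8,2)×6^14 = 2194196594688
i=3: (-1)^3×C(8,3)×5^14 = -341796875000
i=4: (-1)^4×C(8,4)×4^14 = 18790481920
i=5: (-1)^5×C(8,5)×3^14 = -267846264
i=6: (-1)^6×C(8,6)×2^14 = 458752
i=7: (-1)^7×C(8,7)×1^14 = -8
i=8: (-1)^8×C(8,8)×0^14 = 0
Total = 843184742400

Number of surjections = 843184742400


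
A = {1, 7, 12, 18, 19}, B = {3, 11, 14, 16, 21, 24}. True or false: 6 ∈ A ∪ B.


A = {1, 7, 12, 18, 19}, B = {3, 11, 14, 16, 21, 24}
A ∪ B = all elements in A or B
A ∪ B = {1, 3, 7, 11, 12, 14, 16, 18, 19, 21, 24}
Checking if 6 ∈ A ∪ B
6 is not in A ∪ B → False

6 ∉ A ∪ B


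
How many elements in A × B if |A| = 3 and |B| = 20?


|A × B| = |A| × |B|
= 3 × 20
= 60

|A × B| = 60


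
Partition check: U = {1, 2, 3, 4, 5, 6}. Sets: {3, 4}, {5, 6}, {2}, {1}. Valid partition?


A partition requires: (1) non-empty parts, (2) pairwise disjoint, (3) union = U
Parts: {3, 4}, {5, 6}, {2}, {1}
Union of parts: {1, 2, 3, 4, 5, 6}
U = {1, 2, 3, 4, 5, 6}
All non-empty? True
Pairwise disjoint? True
Covers U? True

Yes, valid partition


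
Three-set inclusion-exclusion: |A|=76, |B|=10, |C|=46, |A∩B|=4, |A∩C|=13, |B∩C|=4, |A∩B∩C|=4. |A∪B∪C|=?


|A∪B∪C| = |A|+|B|+|C| - |A∩B|-|A∩C|-|B∩C| + |A∩B∩C|
= 76+10+46 - 4-13-4 + 4
= 132 - 21 + 4
= 115

|A ∪ B ∪ C| = 115


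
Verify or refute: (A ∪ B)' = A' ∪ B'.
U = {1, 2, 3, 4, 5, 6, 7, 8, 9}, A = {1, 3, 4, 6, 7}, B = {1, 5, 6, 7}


LHS: A ∪ B = {1, 3, 4, 5, 6, 7}
(A ∪ B)' = U \ (A ∪ B) = {2, 8, 9}
A' = {2, 5, 8, 9}, B' = {2, 3, 4, 8, 9}
Claimed RHS: A' ∪ B' = {2, 3, 4, 5, 8, 9}
Identity is INVALID: LHS = {2, 8, 9} but the RHS claimed here equals {2, 3, 4, 5, 8, 9}. The correct form is (A ∪ B)' = A' ∩ B'.

Identity is invalid: (A ∪ B)' = {2, 8, 9} but A' ∪ B' = {2, 3, 4, 5, 8, 9}. The correct De Morgan law is (A ∪ B)' = A' ∩ B'.


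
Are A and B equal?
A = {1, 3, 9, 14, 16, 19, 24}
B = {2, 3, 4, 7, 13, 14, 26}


Two sets are equal iff they have exactly the same elements.
A = {1, 3, 9, 14, 16, 19, 24}
B = {2, 3, 4, 7, 13, 14, 26}
Differences: {1, 2, 4, 7, 9, 13, 16, 19, 24, 26}
A ≠ B

No, A ≠ B


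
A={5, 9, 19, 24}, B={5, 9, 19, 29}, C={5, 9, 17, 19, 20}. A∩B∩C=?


A ∩ B = {5, 9, 19}
(A ∩ B) ∩ C = {5, 9, 19}

A ∩ B ∩ C = {5, 9, 19}


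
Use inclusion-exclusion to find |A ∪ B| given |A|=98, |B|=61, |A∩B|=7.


|A ∪ B| = |A| + |B| - |A ∩ B|
= 98 + 61 - 7
= 152

|A ∪ B| = 152


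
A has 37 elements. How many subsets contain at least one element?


Total subsets = 2^n = 2^37 = 137438953472
Non-empty subsets exclude the empty set: 2^n - 1
= 137438953472 - 1
= 137438953471

Number of non-empty subsets = 137438953471


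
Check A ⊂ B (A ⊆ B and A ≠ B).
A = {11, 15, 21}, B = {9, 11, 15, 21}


A ⊂ B requires: A ⊆ B AND A ≠ B.
A ⊆ B? Yes
A = B? No
A ⊂ B: Yes (A is a proper subset of B)

Yes, A ⊂ B
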